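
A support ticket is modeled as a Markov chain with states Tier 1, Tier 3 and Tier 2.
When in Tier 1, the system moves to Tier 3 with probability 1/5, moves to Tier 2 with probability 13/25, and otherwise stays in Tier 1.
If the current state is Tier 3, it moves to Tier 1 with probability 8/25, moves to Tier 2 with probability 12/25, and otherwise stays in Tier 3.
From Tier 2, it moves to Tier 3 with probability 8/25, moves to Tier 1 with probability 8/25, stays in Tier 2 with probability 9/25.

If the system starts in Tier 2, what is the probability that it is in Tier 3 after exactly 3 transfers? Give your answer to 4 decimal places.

0.2540

Propagate the distribution vector 3 transfers from Tier 2.
After 0 transfers: (0.0000, 0.0000, 1.0000)
After 1 transfer: (0.3200, 0.3200, 0.3600)
After 2 transfers: (0.3072, 0.2432, 0.4496)
After 3 transfers: (0.3077, 0.2540, 0.4383)
P(in Tier 3 after 3 transfers) = 0.2540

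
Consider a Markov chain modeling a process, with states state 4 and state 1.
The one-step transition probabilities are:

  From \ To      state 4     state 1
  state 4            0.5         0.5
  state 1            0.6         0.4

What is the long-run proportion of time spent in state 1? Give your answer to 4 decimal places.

Let the stationary distribution be π with π = πP and π_1 + π_2 = 1.
π_1 = 0.5·π_1 + 0.6·π_2
Solving with the normalization constraint gives π = (0.5455, 0.4545).
So the stationary probability of state 1 is 0.4545.

0.4545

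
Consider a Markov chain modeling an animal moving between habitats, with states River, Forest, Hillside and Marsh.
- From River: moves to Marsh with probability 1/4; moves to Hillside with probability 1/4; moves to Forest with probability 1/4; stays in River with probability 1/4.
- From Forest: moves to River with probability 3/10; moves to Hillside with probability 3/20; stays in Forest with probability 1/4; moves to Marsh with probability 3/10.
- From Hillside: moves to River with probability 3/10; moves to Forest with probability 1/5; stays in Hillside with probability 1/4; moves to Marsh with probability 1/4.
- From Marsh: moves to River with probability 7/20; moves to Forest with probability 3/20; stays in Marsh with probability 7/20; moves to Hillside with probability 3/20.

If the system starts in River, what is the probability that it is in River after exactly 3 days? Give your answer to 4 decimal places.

0.2994

Propagate the distribution vector 3 days from River.
After 0 days: (1.0000, 0.0000, 0.0000, 0.0000)
After 1 day: (0.2500, 0.2500, 0.2500, 0.2500)
After 2 days: (0.3000, 0.2125, 0.2000, 0.2875)
After 3 days: (0.2994, 0.2113, 0.2000, 0.2894)
P(in River after 3 days) = 0.2994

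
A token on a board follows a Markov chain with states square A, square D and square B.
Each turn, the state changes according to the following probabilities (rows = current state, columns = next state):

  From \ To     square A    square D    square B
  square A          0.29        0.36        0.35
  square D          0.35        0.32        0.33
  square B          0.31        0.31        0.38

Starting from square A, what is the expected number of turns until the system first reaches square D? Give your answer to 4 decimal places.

Let t(s) be the expected number of turns to first reach square D from state s, with t(square D) = 0. Conditioning on the first turn:
t(square A) = 1 + 0.29·t(square A) + 0.35·t(square B)
t(square B) = 1 + 0.31·t(square A) + 0.38·t(square B)
Solving: t(square A) = 2.9243, t(square B) = 3.0751.
Expected turns from square A to square D: 2.9243.

2.9243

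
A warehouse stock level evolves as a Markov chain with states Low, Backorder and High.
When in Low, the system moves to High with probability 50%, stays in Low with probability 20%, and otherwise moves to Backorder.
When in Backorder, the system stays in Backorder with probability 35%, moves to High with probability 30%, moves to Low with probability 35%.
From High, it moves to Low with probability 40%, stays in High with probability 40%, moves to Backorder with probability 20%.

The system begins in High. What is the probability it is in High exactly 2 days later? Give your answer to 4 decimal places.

Sum over the intermediate state after 1 day:
P = P(High→Low)·P(Low→High) + P(High→Backorder)·P(Backorder→High) + P(High→High)·P(High→High)
  = 0.4×0.5 + 0.2×0.3 + 0.4×0.4
  = 0.2000 + 0.0600 + 0.1600 = 0.4200

0.4200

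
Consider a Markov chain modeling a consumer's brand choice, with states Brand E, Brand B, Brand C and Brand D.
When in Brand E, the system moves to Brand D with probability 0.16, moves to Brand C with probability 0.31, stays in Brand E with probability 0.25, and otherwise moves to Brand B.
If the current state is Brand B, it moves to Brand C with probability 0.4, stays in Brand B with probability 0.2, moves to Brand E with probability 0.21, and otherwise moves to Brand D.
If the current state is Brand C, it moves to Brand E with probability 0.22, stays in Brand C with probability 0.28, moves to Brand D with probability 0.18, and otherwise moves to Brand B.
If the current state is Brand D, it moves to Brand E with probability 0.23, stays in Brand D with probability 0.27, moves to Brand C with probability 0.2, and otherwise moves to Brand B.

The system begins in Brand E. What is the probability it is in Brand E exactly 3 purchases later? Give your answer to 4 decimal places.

Propagate the distribution vector 3 purchases from Brand E.
After 0 purchases: (1.0000, 0.0000, 0.0000, 0.0000)
After 1 purchase: (0.2500, 0.2800, 0.3100, 0.1600)
After 2 purchases: (0.2263, 0.2732, 0.3083, 0.1922)
After 3 purchases: (0.2260, 0.2743, 0.3042, 0.1955)
P(in Brand E after 3 purchases) = 0.2260

0.2260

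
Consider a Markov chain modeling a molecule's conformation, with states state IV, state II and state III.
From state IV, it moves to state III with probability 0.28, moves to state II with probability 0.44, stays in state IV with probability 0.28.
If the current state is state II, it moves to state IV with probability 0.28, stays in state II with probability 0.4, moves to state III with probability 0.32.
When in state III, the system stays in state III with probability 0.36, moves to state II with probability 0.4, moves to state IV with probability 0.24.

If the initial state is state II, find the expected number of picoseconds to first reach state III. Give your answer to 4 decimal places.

3.2383

Let t(s) be the expected number of picoseconds to first reach state III from state s, with t(state III) = 0. Conditioning on the first picosecond:
t(state IV) = 1 + 0.28·t(state IV) + 0.44·t(state II)
t(state II) = 1 + 0.28·t(state IV) + 0.4·t(state II)
Solving: t(state IV) = 3.3679, t(state II) = 3.2383.
Expected picoseconds from state II to state III: 3.2383.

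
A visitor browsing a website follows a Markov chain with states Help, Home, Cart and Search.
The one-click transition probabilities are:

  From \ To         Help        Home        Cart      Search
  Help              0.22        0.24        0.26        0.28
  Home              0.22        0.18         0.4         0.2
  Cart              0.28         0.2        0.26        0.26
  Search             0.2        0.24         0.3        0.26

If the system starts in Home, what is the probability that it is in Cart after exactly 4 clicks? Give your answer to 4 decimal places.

0.3002

Propagate the distribution vector 4 clicks from Home.
After 0 clicks: (0.0000, 1.0000, 0.0000, 0.0000)
After 1 click: (0.2200, 0.1800, 0.4000, 0.2000)
After 2 clicks: (0.2400, 0.2132, 0.2932, 0.2536)
After 3 clicks: (0.2325, 0.2155, 0.3000, 0.2520)
After 4 clicks: (0.2330, 0.2151, 0.3002, 0.2517)
P(in Cart after 4 clicks) = 0.3002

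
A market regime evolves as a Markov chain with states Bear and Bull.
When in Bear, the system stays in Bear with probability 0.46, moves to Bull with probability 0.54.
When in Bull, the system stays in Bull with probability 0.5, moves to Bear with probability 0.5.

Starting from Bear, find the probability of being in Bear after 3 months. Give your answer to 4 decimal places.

0.4807

Propagate the distribution vector 3 months from Bear.
After 0 months: (1.0000, 0.0000)
After 1 month: (0.4600, 0.5400)
After 2 months: (0.4816, 0.5184)
After 3 months: (0.4807, 0.5193)
P(in Bear after 3 months) = 0.4807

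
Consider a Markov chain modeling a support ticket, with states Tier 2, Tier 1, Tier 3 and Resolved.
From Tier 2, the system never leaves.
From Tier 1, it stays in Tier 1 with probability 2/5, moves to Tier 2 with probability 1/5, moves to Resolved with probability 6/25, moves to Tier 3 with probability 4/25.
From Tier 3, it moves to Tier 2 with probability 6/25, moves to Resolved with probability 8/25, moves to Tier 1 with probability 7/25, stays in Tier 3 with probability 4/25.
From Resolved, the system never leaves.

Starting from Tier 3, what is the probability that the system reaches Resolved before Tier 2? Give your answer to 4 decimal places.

0.5645

Let h(s) be the probability of absorption at Resolved starting from transient state s. Then h(Resolved) = 1 and h(Tier 2) = 0. By first-step analysis:
h(Tier 1) = 0.2·0 + 0.4·h(Tier 1) + 0.16·h(Tier 3) + 0.24·1
h(Tier 3) = 0.24·0 + 0.28·h(Tier 1) + 0.16·h(Tier 3) + 0.32·1
Solving: h(Tier 1) = 0.5505, h(Tier 3) = 0.5645.
Starting from Tier 3, the probability is 0.5645.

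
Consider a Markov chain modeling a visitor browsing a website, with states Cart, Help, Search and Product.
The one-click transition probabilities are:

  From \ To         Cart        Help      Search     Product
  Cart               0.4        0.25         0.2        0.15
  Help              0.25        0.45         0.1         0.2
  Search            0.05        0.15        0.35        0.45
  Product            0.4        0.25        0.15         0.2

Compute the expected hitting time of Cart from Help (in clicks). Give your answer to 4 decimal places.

Let t(s) be the expected number of clicks to first reach Cart from state s, with t(Cart) = 0. Conditioning on the first click:
t(Help) = 1 + 0.45·t(Help) + 0.1·t(Search) + 0.2·t(Product)
t(Search) = 1 + 0.15·t(Help) + 0.35·t(Search) + 0.45·t(Product)
t(Product) = 1 + 0.25·t(Help) + 0.15·t(Search) + 0.2·t(Product)
Solving: t(Help) = 3.9099, t(Search) = 4.7714, t(Product) = 3.3665.
Expected clicks from Help to Cart: 3.9099.

3.9099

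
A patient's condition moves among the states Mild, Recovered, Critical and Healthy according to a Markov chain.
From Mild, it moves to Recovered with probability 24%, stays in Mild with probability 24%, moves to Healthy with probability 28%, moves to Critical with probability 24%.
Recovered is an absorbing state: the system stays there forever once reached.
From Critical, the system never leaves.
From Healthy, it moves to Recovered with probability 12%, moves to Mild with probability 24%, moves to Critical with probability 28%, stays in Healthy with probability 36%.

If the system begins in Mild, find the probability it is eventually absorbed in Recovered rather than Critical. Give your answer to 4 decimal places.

0.4466

Let h(s) be the probability of absorption at Recovered starting from transient state s. Then h(Recovered) = 1 and h(Critical) = 0. By first-step analysis:
h(Mild) = 0.24·h(Mild) + 0.24·1 + 0.24·0 + 0.28·h(Healthy)
h(Healthy) = 0.24·h(Mild) + 0.12·1 + 0.28·0 + 0.36·h(Healthy)
Solving: h(Mild) = 0.4466, h(Healthy) = 0.3550.
Starting from Mild, the probability is 0.4466.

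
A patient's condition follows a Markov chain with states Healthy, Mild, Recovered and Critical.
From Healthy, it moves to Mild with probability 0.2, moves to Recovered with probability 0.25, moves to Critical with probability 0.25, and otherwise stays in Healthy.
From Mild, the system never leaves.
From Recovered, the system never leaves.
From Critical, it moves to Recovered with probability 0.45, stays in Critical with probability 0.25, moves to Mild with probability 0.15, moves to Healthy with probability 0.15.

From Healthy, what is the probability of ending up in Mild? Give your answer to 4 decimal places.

0.3846

Let h(s) be the probability of absorption at Mild starting from transient state s. Then h(Mild) = 1 and h(Recovered) = 0. By first-step analysis:
h(Healthy) = 0.3·h(Healthy) + 0.2·1 + 0.25·0 + 0.25·h(Critical)
h(Critical) = 0.15·h(Healthy) + 0.15·1 + 0.45·0 + 0.25·h(Critical)
Solving: h(Healthy) = 0.3846, h(Critical) = 0.2769.
Starting from Healthy, the probability is 0.3846.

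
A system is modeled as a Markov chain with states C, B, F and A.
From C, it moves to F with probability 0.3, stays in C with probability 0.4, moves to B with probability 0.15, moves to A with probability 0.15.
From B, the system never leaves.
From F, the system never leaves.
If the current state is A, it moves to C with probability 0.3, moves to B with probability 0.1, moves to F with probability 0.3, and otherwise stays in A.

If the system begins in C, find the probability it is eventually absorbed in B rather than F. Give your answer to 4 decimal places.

Let h(s) be the probability of absorption at B starting from transient state s. Then h(B) = 1 and h(F) = 0. By first-step analysis:
h(C) = 0.4·h(C) + 0.15·1 + 0.3·0 + 0.15·h(A)
h(A) = 0.3·h(C) + 0.1·1 + 0.3·0 + 0.3·h(A)
Solving: h(C) = 0.3200, h(A) = 0.2800.
Starting from C, the probability is 0.3200.

0.3200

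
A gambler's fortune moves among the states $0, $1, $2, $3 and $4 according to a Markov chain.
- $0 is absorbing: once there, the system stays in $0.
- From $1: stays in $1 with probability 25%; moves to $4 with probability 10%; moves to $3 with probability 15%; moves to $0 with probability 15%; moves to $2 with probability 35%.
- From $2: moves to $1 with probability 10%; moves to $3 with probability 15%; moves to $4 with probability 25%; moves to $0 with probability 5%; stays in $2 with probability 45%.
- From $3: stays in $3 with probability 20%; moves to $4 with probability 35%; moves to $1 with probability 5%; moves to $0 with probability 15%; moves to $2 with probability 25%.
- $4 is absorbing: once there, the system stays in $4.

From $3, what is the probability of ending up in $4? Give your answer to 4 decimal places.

Let h(s) be the probability of absorption at $4 starting from transient state s. Then h($4) = 1 and h($0) = 0. By first-step analysis:
h($1) = 0.15·0 + 0.25·h($1) + 0.35·h($2) + 0.15·h($3) + 0.1·1
h($2) = 0.05·0 + 0.1·h($1) + 0.45·h($2) + 0.15·h($3) + 0.25·1
h($3) = 0.15·0 + 0.05·h($1) + 0.25·h($2) + 0.2·h($3) + 0.35·1
Solving: h($1) = 0.6336, h($2) = 0.7651, h($3) = 0.7162.
Starting from $3, the probability is 0.7162.

0.7162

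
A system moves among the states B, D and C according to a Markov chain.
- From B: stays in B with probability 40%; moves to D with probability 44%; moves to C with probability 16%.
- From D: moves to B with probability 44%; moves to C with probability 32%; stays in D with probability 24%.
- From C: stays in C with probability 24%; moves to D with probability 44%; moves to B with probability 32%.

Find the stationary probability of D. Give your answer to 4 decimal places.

Let the stationary distribution be π with π = πP and π_1 + π_2 + π_3 = 1.
π_1 = 0.4·π_1 + 0.44·π_2 + 0.32·π_3
π_2 = 0.44·π_1 + 0.24·π_2 + 0.44·π_3
Solving with the normalization constraint gives π = (0.3957, 0.3667, 0.2377).
So the stationary probability of D is 0.3667.

0.3667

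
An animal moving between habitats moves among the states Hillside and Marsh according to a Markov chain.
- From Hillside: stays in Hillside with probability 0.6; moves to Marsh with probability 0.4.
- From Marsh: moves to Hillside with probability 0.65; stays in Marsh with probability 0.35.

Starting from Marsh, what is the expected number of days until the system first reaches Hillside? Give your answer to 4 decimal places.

Let t(s) be the expected number of days to first reach Hillside from state s, with t(Hillside) = 0. Conditioning on the first day:
t(Marsh) = 1 + 0.35·t(Marsh)
Solving: t(Marsh) = 1.5385.
Expected days from Marsh to Hillside: 1.5385.

1.5385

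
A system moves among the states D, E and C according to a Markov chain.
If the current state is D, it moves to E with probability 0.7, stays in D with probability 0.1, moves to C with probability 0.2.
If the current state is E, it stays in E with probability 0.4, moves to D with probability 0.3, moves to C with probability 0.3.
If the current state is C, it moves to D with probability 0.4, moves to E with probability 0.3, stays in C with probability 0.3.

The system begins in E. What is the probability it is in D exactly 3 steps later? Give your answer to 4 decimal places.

Propagate the distribution vector 3 steps from E.
After 0 steps: (0.0000, 1.0000, 0.0000)
After 1 step: (0.3000, 0.4000, 0.3000)
After 2 steps: (0.2700, 0.4600, 0.2700)
After 3 steps: (0.2730, 0.4540, 0.2730)
P(in D after 3 steps) = 0.2730

0.2730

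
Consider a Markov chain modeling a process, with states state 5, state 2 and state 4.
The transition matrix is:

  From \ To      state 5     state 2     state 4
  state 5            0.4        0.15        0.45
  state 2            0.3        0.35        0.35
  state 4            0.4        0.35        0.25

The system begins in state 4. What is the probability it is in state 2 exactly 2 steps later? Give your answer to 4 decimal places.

Sum over the intermediate state after 1 step:
P = P(state 4→state 5)·P(state 5→state 2) + P(state 4→state 2)·P(state 2→state 2) + P(state 4→state 4)·P(state 4→state 2)
  = 0.4×0.15 + 0.35×0.35 + 0.25×0.35
  = 0.0600 + 0.1225 + 0.0875 = 0.2700

0.2700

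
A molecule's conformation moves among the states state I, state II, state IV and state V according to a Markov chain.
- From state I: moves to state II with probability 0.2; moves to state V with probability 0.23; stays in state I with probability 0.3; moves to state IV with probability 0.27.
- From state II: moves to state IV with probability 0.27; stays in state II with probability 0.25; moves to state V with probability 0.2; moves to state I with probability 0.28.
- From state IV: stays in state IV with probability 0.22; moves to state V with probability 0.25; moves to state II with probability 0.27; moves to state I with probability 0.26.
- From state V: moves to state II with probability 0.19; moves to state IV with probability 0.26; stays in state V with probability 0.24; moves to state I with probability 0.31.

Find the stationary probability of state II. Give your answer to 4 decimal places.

0.2269

Let the stationary distribution be π with π = πP and π_1 + π_2 + π_3 + π_4 = 1.
π_1 = 0.3·π_1 + 0.28·π_2 + 0.26·π_3 + 0.31·π_4
π_2 = 0.2·π_1 + 0.25·π_2 + 0.27·π_3 + 0.19·π_4
π_3 = 0.27·π_1 + 0.27·π_2 + 0.22·π_3 + 0.26·π_4
Solving with the normalization constraint gives π = (0.2876, 0.2269, 0.2549, 0.2306).
So the stationary probability of state II is 0.2269.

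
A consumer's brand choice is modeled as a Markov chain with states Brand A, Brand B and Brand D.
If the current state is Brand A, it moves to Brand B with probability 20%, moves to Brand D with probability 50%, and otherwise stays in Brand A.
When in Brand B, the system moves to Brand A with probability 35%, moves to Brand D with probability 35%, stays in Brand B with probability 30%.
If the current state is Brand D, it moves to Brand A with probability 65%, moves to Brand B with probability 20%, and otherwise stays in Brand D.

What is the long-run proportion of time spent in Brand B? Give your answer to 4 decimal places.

Let the stationary distribution be π with π = πP and π_1 + π_2 + π_3 = 1.
π_1 = 0.3·π_1 + 0.35·π_2 + 0.65·π_3
π_2 = 0.2·π_1 + 0.3·π_2 + 0.2·π_3
Solving with the normalization constraint gives π = (0.4321, 0.2222, 0.3457).
So the stationary probability of Brand B is 0.2222.

0.2222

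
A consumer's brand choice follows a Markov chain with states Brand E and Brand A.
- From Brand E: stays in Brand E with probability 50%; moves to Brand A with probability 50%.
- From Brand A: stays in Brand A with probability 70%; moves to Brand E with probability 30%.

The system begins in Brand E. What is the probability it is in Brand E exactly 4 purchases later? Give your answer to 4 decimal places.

Propagate the distribution vector 4 purchases from Brand E.
After 0 purchases: (1.0000, 0.0000)
After 1 purchase: (0.5000, 0.5000)
After 2 purchases: (0.4000, 0.6000)
After 3 purchases: (0.3800, 0.6200)
After 4 purchases: (0.3760, 0.6240)
P(in Brand E after 4 purchases) = 0.3760

0.3760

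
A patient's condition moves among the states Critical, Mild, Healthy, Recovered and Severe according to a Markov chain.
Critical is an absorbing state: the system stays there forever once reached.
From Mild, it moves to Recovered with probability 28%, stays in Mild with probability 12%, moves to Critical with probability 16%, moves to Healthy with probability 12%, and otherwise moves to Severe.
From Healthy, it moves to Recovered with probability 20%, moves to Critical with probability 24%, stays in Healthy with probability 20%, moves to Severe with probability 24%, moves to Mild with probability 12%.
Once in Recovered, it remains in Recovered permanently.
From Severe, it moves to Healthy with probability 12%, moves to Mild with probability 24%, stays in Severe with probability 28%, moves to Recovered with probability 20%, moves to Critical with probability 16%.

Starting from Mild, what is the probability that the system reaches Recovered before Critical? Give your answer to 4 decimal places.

0.5905

Let h(s) be the probability of absorption at Recovered starting from transient state s. Then h(Recovered) = 1 and h(Critical) = 0. By first-step analysis:
h(Mild) = 0.16·0 + 0.12·h(Mild) + 0.12·h(Healthy) + 0.28·1 + 0.32·h(Severe)
h(Healthy) = 0.24·0 + 0.12·h(Mild) + 0.2·h(Healthy) + 0.2·1 + 0.24·h(Severe)
h(Severe) = 0.16·0 + 0.24·h(Mild) + 0.12·h(Healthy) + 0.2·1 + 0.28·h(Severe)
Solving: h(Mild) = 0.5905, h(Healthy) = 0.5063, h(Severe) = 0.5590.
Starting from Mild, the probability is 0.5905.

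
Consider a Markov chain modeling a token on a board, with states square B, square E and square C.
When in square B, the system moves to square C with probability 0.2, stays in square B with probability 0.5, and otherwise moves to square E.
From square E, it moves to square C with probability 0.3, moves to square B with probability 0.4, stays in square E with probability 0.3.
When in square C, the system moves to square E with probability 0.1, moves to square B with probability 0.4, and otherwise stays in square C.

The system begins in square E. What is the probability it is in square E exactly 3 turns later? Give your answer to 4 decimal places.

0.2360

Propagate the distribution vector 3 turns from square E.
After 0 turns: (0.0000, 1.0000, 0.0000)
After 1 turn: (0.4000, 0.3000, 0.3000)
After 2 turns: (0.4400, 0.2400, 0.3200)
After 3 turns: (0.4440, 0.2360, 0.3200)
P(in square E after 3 turns) = 0.2360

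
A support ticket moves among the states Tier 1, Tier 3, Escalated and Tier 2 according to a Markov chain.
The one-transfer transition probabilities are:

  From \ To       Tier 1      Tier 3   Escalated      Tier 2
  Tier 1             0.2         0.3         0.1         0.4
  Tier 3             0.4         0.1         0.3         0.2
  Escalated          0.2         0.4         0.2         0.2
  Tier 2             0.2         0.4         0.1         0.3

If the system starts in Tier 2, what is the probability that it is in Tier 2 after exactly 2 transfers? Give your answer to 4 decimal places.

Propagate the distribution vector 2 transfers from Tier 2.
After 0 transfers: (0.0000, 0.0000, 0.0000, 1.0000)
After 1 transfer: (0.2000, 0.4000, 0.1000, 0.3000)
After 2 transfers: (0.2800, 0.2600, 0.1900, 0.2700)
P(in Tier 2 after 2 transfers) = 0.2700

0.2700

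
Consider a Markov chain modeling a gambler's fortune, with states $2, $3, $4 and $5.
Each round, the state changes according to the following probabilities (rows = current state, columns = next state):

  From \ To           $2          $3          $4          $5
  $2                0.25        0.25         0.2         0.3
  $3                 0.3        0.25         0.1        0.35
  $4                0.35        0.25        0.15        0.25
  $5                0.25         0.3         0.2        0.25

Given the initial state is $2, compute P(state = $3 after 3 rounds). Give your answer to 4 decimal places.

0.2644

Propagate the distribution vector 3 rounds from $2.
After 0 rounds: (1.0000, 0.0000, 0.0000, 0.0000)
After 1 round: (0.2500, 0.2500, 0.2000, 0.3000)
After 2 rounds: (0.2825, 0.2650, 0.1650, 0.2875)
After 3 rounds: (0.2798, 0.2644, 0.1653, 0.2906)
P(in $3 after 3 rounds) = 0.2644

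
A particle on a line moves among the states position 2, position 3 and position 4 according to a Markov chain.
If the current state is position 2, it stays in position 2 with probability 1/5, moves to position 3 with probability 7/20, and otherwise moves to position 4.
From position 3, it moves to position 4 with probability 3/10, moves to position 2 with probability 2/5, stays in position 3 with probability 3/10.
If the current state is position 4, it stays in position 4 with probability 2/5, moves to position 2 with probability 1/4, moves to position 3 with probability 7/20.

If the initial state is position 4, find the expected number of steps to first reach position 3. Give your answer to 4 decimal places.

2.8571

Let t(s) be the expected number of steps to first reach position 3 from state s, with t(position 3) = 0. Conditioning on the first step:
t(position 2) = 1 + 0.2·t(position 2) + 0.45·t(position 4)
t(position 4) = 1 + 0.25·t(position 2) + 0.4·t(position 4)
Solving: t(position 2) = 2.8571, t(position 4) = 2.8571.
Expected steps from position 4 to position 3: 2.8571.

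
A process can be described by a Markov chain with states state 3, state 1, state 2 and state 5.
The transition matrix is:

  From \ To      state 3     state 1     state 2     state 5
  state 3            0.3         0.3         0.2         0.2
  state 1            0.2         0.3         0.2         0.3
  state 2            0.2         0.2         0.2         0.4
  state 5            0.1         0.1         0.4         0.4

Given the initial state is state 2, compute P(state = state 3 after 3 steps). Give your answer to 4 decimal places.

0.1840

Propagate the distribution vector 3 steps from state 2.
After 0 steps: (0.0000, 0.0000, 1.0000, 0.0000)
After 1 step: (0.2000, 0.2000, 0.2000, 0.4000)
After 2 steps: (0.1800, 0.2000, 0.2800, 0.3400)
After 3 steps: (0.1840, 0.2040, 0.2680, 0.3440)
P(in state 3 after 3 steps) = 0.1840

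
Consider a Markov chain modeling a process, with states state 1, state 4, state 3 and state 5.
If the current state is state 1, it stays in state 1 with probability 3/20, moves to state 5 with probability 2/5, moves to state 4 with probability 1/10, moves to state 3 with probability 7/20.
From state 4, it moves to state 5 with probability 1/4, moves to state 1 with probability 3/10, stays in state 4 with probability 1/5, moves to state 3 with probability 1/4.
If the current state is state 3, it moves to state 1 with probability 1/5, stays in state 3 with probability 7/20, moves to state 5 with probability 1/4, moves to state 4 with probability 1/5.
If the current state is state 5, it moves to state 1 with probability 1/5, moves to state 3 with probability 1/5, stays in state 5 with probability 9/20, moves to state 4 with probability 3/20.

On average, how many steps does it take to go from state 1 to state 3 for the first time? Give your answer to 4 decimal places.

Let t(s) be the expected number of steps to first reach state 3 from state s, with t(state 3) = 0. Conditioning on the first step:
t(state 1) = 1 + 0.15·t(state 1) + 0.1·t(state 4) + 0.4·t(state 5)
t(state 4) = 1 + 0.3·t(state 1) + 0.2·t(state 4) + 0.25·t(state 5)
t(state 5) = 1 + 0.2·t(state 1) + 0.15·t(state 4) + 0.45·t(state 5)
Solving: t(state 1) = 3.6145, t(state 4) = 3.9183, t(state 5) = 4.2012.
Expected steps from state 1 to state 3: 3.6145.

3.6145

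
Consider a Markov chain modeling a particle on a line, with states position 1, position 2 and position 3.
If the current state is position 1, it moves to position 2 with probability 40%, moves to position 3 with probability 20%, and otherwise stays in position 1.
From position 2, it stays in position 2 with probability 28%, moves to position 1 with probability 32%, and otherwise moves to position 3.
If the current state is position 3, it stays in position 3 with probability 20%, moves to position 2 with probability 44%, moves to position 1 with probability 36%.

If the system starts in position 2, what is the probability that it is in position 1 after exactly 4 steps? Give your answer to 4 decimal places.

Propagate the distribution vector 4 steps from position 2.
After 0 steps: (0.0000, 1.0000, 0.0000)
After 1 step: (0.3200, 0.2800, 0.4000)
After 2 steps: (0.3616, 0.3824, 0.2560)
After 3 steps: (0.3592, 0.3644, 0.2765)
After 4 steps: (0.3598, 0.3673, 0.2729)
P(in position 1 after 4 steps) = 0.3598

0.3598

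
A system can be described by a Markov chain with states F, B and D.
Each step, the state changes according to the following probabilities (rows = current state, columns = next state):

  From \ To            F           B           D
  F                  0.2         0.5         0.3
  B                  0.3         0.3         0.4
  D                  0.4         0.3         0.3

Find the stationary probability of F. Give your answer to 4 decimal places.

0.3033

Let the stationary distribution be π with π = πP and π_1 + π_2 + π_3 = 1.
π_1 = 0.2·π_1 + 0.3·π_2 + 0.4·π_3
π_2 = 0.5·π_1 + 0.3·π_2 + 0.3·π_3
Solving with the normalization constraint gives π = (0.3033, 0.3607, 0.3361).
So the stationary probability of F is 0.3033.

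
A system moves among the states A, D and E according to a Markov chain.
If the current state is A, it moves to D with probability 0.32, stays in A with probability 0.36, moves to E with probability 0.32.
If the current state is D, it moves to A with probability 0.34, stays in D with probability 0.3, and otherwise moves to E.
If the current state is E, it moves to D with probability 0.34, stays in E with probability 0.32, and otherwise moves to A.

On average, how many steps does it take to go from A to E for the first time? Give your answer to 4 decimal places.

Let t(s) be the expected number of steps to first reach E from state s, with t(E) = 0. Conditioning on the first step:
t(A) = 1 + 0.36·t(A) + 0.32·t(D)
t(D) = 1 + 0.34·t(A) + 0.3·t(D)
Solving: t(A) = 3.0071, t(D) = 2.8892.
Expected steps from A to E: 3.0071.

3.0071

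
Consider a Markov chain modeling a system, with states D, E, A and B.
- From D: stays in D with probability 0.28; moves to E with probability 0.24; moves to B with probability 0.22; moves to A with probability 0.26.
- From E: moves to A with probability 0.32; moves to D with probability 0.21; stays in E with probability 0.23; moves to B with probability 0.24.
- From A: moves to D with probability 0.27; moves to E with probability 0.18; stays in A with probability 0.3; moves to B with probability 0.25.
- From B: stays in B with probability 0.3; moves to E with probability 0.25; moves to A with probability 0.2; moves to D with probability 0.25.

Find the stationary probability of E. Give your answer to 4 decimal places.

0.2241

Let the stationary distribution be π with π = πP and π_1 + π_2 + π_3 + π_4 = 1.
π_1 = 0.28·π_1 + 0.21·π_2 + 0.27·π_3 + 0.25·π_4
π_2 = 0.24·π_1 + 0.23·π_2 + 0.18·π_3 + 0.25·π_4
π_3 = 0.26·π_1 + 0.32·π_2 + 0.3·π_3 + 0.2·π_4
Solving with the normalization constraint gives π = (0.2540, 0.2241, 0.2690, 0.2528).
So the stationary probability of E is 0.2241.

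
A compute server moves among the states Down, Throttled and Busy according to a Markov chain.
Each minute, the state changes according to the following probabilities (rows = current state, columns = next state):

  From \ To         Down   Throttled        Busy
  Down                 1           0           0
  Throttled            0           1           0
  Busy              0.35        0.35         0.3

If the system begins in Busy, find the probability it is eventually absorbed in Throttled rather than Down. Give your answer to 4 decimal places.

Let h(s) be the probability of absorption at Throttled starting from transient state s. Then h(Throttled) = 1 and h(Down) = 0. By first-step analysis:
h(Busy) = 0.35·0 + 0.35·1 + 0.3·h(Busy)
Solving: h(Busy) = 0.5000.
Starting from Busy, the probability is 0.5000.

0.5000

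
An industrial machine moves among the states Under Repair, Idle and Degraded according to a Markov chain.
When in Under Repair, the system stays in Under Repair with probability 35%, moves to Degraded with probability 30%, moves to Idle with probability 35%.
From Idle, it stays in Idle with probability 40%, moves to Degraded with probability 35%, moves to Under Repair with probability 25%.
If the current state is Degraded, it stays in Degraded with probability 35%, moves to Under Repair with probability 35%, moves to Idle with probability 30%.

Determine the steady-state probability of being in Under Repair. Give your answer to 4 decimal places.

0.3149

Let the stationary distribution be π with π = πP and π_1 + π_2 + π_3 = 1.
π_1 = 0.35·π_1 + 0.25·π_2 + 0.35·π_3
π_2 = 0.35·π_1 + 0.4·π_2 + 0.3·π_3
Solving with the normalization constraint gives π = (0.3149, 0.3508, 0.3343).
So the stationary probability of Under Repair is 0.3149.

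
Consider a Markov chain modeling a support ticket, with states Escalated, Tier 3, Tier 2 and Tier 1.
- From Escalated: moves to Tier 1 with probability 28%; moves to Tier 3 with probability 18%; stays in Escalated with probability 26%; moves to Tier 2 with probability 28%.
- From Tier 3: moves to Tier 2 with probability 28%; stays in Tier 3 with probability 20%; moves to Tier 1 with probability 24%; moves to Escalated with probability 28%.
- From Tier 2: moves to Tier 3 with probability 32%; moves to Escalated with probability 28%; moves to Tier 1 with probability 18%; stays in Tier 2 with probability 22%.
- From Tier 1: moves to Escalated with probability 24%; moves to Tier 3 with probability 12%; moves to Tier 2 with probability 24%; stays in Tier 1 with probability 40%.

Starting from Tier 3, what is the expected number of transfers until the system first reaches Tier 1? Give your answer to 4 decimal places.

Let t(s) be the expected number of transfers to first reach Tier 1 from state s, with t(Tier 1) = 0. Conditioning on the first transfer:
t(Escalated) = 1 + 0.26·t(Escalated) + 0.18·t(Tier 3) + 0.28·t(Tier 2)
t(Tier 3) = 1 + 0.28·t(Escalated) + 0.2·t(Tier 3) + 0.28·t(Tier 2)
t(Tier 2) = 1 + 0.28·t(Escalated) + 0.32·t(Tier 3) + 0.22·t(Tier 2)
Solving: t(Escalated) = 4.0862, t(Tier 3) = 4.2529, t(Tier 2) = 4.4937.
Expected transfers from Tier 3 to Tier 1: 4.2529.

4.2529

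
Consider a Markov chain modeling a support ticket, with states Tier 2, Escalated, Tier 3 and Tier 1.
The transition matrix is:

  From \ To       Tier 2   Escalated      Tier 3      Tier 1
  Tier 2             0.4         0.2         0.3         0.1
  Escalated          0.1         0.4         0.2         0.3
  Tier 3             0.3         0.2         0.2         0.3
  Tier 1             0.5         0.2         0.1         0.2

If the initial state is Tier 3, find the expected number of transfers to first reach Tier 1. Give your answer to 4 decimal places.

4.0909

Let t(s) be the expected number of transfers to first reach Tier 1 from state s, with t(Tier 1) = 0. Conditioning on the first transfer:
t(Tier 2) = 1 + 0.4·t(Tier 2) + 0.2·t(Escalated) + 0.3·t(Tier 3)
t(Escalated) = 1 + 0.1·t(Tier 2) + 0.4·t(Escalated) + 0.2·t(Tier 3)
t(Tier 3) = 1 + 0.3·t(Tier 2) + 0.2·t(Escalated) + 0.2·t(Tier 3)
Solving: t(Tier 2) = 5.0000, t(Escalated) = 3.8636, t(Tier 3) = 4.0909.
Expected transfers from Tier 3 to Tier 1: 4.0909.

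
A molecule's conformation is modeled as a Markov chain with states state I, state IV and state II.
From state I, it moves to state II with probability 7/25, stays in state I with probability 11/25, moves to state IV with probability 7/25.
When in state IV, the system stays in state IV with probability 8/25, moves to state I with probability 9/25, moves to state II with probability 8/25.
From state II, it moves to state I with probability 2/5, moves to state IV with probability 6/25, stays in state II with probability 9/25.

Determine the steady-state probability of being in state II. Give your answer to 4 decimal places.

Let the stationary distribution be π with π = πP and π_1 + π_2 + π_3 = 1.
π_1 = 0.44·π_1 + 0.36·π_2 + 0.4·π_3
π_2 = 0.28·π_1 + 0.32·π_2 + 0.24·π_3
Solving with the normalization constraint gives π = (0.4051, 0.2785, 0.3165).
So the stationary probability of state II is 0.3165.

0.3165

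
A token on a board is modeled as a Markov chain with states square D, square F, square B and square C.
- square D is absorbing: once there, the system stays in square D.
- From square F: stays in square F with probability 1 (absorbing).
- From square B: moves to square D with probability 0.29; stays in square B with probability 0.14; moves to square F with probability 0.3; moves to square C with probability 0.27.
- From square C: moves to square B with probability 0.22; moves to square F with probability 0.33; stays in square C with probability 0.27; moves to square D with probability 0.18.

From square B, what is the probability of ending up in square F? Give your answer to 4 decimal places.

0.5420

Let h(s) be the probability of absorption at square F starting from transient state s. Then h(square F) = 1 and h(square D) = 0. By first-step analysis:
h(square B) = 0.29·0 + 0.3·1 + 0.14·h(square B) + 0.27·h(square C)
h(square C) = 0.18·0 + 0.33·1 + 0.22·h(square B) + 0.27·h(square C)
Solving: h(square B) = 0.5420, h(square C) = 0.6154.
Starting from square B, the probability is 0.5420.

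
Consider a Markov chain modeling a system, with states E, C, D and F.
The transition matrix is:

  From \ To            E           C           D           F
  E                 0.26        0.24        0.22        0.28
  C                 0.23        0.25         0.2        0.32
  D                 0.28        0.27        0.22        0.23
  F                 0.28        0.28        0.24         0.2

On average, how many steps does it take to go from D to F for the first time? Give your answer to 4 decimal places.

Let t(s) be the expected number of steps to first reach F from state s, with t(F) = 0. Conditioning on the first step:
t(E) = 1 + 0.26·t(E) + 0.24·t(C) + 0.22·t(D)
t(C) = 1 + 0.23·t(E) + 0.25·t(C) + 0.2·t(D)
t(D) = 1 + 0.28·t(E) + 0.27·t(C) + 0.22·t(D)
Solving: t(E) = 3.5816, t(C) = 3.4333, t(D) = 3.7562.
Expected steps from D to F: 3.7562.

3.7562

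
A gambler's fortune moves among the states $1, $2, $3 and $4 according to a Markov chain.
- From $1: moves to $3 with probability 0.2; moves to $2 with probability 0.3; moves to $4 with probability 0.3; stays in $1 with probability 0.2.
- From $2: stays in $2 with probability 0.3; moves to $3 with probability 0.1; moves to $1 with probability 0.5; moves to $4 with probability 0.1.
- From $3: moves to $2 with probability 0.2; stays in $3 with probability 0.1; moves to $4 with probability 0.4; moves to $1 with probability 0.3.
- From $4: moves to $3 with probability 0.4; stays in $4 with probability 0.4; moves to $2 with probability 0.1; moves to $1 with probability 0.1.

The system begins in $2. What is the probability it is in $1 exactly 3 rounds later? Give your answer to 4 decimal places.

Propagate the distribution vector 3 rounds from $2.
After 0 rounds: (0.0000, 1.0000, 0.0000, 0.0000)
After 1 round: (0.5000, 0.3000, 0.1000, 0.1000)
After 2 rounds: (0.2900, 0.2700, 0.1800, 0.2600)
After 3 rounds: (0.2730, 0.2300, 0.2070, 0.2900)
P(in $1 after 3 rounds) = 0.2730

0.2730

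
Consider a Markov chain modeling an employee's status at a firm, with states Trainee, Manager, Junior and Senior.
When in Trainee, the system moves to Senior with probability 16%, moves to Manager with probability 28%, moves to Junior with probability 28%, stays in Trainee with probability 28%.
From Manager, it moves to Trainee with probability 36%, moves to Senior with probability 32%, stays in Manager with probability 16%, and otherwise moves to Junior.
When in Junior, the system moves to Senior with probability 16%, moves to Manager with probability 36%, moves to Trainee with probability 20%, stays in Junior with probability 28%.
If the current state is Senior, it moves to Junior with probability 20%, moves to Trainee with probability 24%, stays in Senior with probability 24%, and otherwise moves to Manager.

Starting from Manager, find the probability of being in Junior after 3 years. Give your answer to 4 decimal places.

Propagate the distribution vector 3 years from Manager.
After 0 years: (0.0000, 1.0000, 0.0000, 0.0000)
After 1 year: (0.3600, 0.1600, 0.1600, 0.3200)
After 2 years: (0.2672, 0.2864, 0.2352, 0.2112)
After 3 years: (0.2756, 0.2729, 0.2287, 0.2227)
P(in Junior after 3 years) = 0.2287

0.2287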